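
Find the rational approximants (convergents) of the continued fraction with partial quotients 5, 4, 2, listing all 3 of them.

5/1, 21/4, 47/9

Using the convergent recurrence p_i = a_i*p_{i-1} + p_{i-2}, q_i = a_i*q_{i-1} + q_{i-2} with p_{-2}=0, p_{-1}=1, q_{-2}=1, q_{-1}=0:
  i=0: a_0=5, p_0 = 5*1 + 0 = 5, q_0 = 5*0 + 1 = 1.
  i=1: a_1=4, p_1 = 4*5 + 1 = 21, q_1 = 4*1 + 0 = 4.
  i=2: a_2=2, p_2 = 2*21 + 5 = 47, q_2 = 2*4 + 1 = 9.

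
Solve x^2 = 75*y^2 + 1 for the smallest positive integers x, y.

(x, y) = (26, 3)

First expand sqrt(75) as a continued fraction. With x_i = (sqrt(75) + m_i)/d_i and (m_0, d_0) = (0, 1): a_0 = floor(sqrt(75)) = 8, since 8^2 = 64 <= 75 < 81 = 9^2.
Iterate m_{i+1} = d_i*a_i - m_i, d_{i+1} = (75 - m_{i+1}^2)/d_i, a_{i+1} = floor((a_0 + m_{i+1})/d_{i+1}):
  m_1 = 1*8 - 0 = 8, d_1 = (75 - 8^2)/1 = 11/1 = 11, a_1 = floor((8 + 8)/11) = 1.
  m_2 = 11*1 - 8 = 3, d_2 = (75 - 3^2)/11 = 66/11 = 6, a_2 = floor((8 + 3)/6) = 1.
  m_3 = 6*1 - 3 = 3, d_3 = (75 - 3^2)/6 = 66/6 = 11, a_3 = floor((8 + 3)/11) = 1.
  m_4 = 11*1 - 3 = 8, d_4 = (75 - 8^2)/11 = 11/11 = 1, a_4 = floor((8 + 8)/1) = 16.
  m_5 = 1*16 - 8 = 8, d_5 = (75 - 8^2)/1 = 11/1 = 11: (m_5, d_5) = (m_1, d_1) = (8, 11), so from here the quotients repeat a_1, ..., a_4; the period length is 4.
So sqrt(75) = [8; (1, 1, 1, 16)] with period length k = 4.
k is even, so the fundamental solution of x^2 - 75y^2 = 1 is (p_{k-1}, q_{k-1}) = (p_3, q_3); compute convergents through index 3.
Convergents (p_i = a_i*p_{i-1} + p_{i-2}, q_i = a_i*q_{i-1} + q_{i-2} with p_{-2}=0, p_{-1}=1, q_{-2}=1, q_{-1}=0):
  i=0: a_0=8, p_0 = 8*1 + 0 = 8, q_0 = 8*0 + 1 = 1.
  i=1: a_1=1, p_1 = 1*8 + 1 = 9, q_1 = 1*1 + 0 = 1.
  i=2: a_2=1, p_2 = 1*9 + 8 = 17, q_2 = 1*1 + 1 = 2.
  i=3: a_3=1, p_3 = 1*17 + 9 = 26, q_3 = 1*2 + 1 = 3.
Check: 26^2 - 75*3^2 = 676 - 675 = 1, so (x, y) = (26, 3) solves the equation, and by the theorem it is the least positive solution.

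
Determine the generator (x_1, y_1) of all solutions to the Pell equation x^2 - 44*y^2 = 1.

(x, y) = (199, 30)

First expand sqrt(44) as a continued fraction. With x_i = (sqrt(44) + m_i)/d_i and (m_0, d_0) = (0, 1): a_0 = floor(sqrt(44)) = 6, since 6^2 = 36 <= 44 < 49 = 7^2.
Iterate m_{i+1} = d_i*a_i - m_i, d_{i+1} = (44 - m_{i+1}^2)/d_i, a_{i+1} = floor((a_0 + m_{i+1})/d_{i+1}):
  m_1 = 1*6 - 0 = 6, d_1 = (44 - 6^2)/1 = 8/1 = 8, a_1 = floor((6 + 6)/8) = 1.
  m_2 = 8*1 - 6 = 2, d_2 = (44 - 2^2)/8 = 40/8 = 5, a_2 = floor((6 + 2)/5) = 1.
  m_3 = 5*1 - 2 = 3, d_3 = (44 - 3^2)/5 = 35/5 = 7, a_3 = floor((6 + 3)/7) = 1.
  m_4 = 7*1 - 3 = 4, d_4 = (44 - 4^2)/7 = 28/7 = 4, a_4 = floor((6 + 4)/4) = 2.
  m_5 = 4*2 - 4 = 4, d_5 = (44 - 4^2)/4 = 28/4 = 7, a_5 = floor((6 + 4)/7) = 1.
  m_6 = 7*1 - 4 = 3, d_6 = (44 - 3^2)/7 = 35/7 = 5, a_6 = floor((6 + 3)/5) = 1.
  m_7 = 5*1 - 3 = 2, d_7 = (44 - 2^2)/5 = 40/5 = 8, a_7 = floor((6 + 2)/8) = 1.
  m_8 = 8*1 - 2 = 6, d_8 = (44 - 6^2)/8 = 8/8 = 1, a_8 = floor((6 + 6)/1) = 12.
  m_9 = 1*12 - 6 = 6, d_9 = (44 - 6^2)/1 = 8/1 = 8: (m_9, d_9) = (m_1, d_1) = (6, 8), so from here the quotients repeat a_1, ..., a_8; the period length is 8.
So sqrt(44) = [6; (1, 1, 1, 2, 1, 1, 1, 12)] with period length k = 8.
k is even, so the fundamental solution of x^2 - 44y^2 = 1 is (p_{k-1}, q_{k-1}) = (p_7, q_7); compute convergents through index 7.
Convergents (p_i = a_i*p_{i-1} + p_{i-2}, q_i = a_i*q_{i-1} + q_{i-2} with p_{-2}=0, p_{-1}=1, q_{-2}=1, q_{-1}=0):
  i=0: a_0=6, p_0 = 6*1 + 0 = 6, q_0 = 6*0 + 1 = 1.
  i=1: a_1=1, p_1 = 1*6 + 1 = 7, q_1 = 1*1 + 0 = 1.
  i=2: a_2=1, p_2 = 1*7 + 6 = 13, q_2 = 1*1 + 1 = 2.
  i=3: a_3=1, p_3 = 1*13 + 7 = 20, q_3 = 1*2 + 1 = 3.
  i=4: a_4=2, p_4 = 2*20 + 13 = 53, q_4 = 2*3 + 2 = 8.
  i=5: a_5=1, p_5 = 1*53 + 20 = 73, q_5 = 1*8 + 3 = 11.
  i=6: a_6=1, p_6 = 1*73 + 53 = 126, q_6 = 1*11 + 8 = 19.
  i=7: a_7=1, p_7 = 1*126 + 73 = 199, q_7 = 1*19 + 11 = 30.
Check: 199^2 - 44*30^2 = 39601 - 39600 = 1, so (x, y) = (199, 30) solves the equation, and by the theorem it is the least positive solution.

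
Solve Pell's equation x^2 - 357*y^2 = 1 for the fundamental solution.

First expand sqrt(357) as a continued fraction. With x_i = (sqrt(357) + m_i)/d_i and (m_0, d_0) = (0, 1): a_0 = floor(sqrt(357)) = 18, since 18^2 = 324 <= 357 < 361 = 19^2.
Iterate m_{i+1} = d_i*a_i - m_i, d_{i+1} = (357 - m_{i+1}^2)/d_i, a_{i+1} = floor((a_0 + m_{i+1})/d_{i+1}):
  m_1 = 1*18 - 0 = 18, d_1 = (357 - 18^2)/1 = 33/1 = 33, a_1 = floor((18 + 18)/33) = 1.
  m_2 = 33*1 - 18 = 15, d_2 = (357 - 15^2)/33 = 132/33 = 4, a_2 = floor((18 + 15)/4) = 8.
  m_3 = 4*8 - 15 = 17, d_3 = (357 - 17^2)/4 = 68/4 = 17, a_3 = floor((18 + 17)/17) = 2.
  m_4 = 17*2 - 17 = 17, d_4 = (357 - 17^2)/17 = 68/17 = 4, a_4 = floor((18 + 17)/4) = 8.
  m_5 = 4*8 - 17 = 15, d_5 = (357 - 15^2)/4 = 132/4 = 33, a_5 = floor((18 + 15)/33) = 1.
  m_6 = 33*1 - 15 = 18, d_6 = (357 - 18^2)/33 = 33/33 = 1, a_6 = floor((18 + 18)/1) = 36.
  m_7 = 1*36 - 18 = 18, d_7 = (357 - 18^2)/1 = 33/1 = 33: (m_7, d_7) = (m_1, d_1) = (18, 33), so from here the quotients repeat a_1, ..., a_6; the period length is 6.
So sqrt(357) = [18; (1, 8, 2, 8, 1, 36)] with period length k = 6.
k is even, so the fundamental solution of x^2 - 357y^2 = 1 is (p_{k-1}, q_{k-1}) = (p_5, q_5); compute convergents through index 5.
Convergents (p_i = a_i*p_{i-1} + p_{i-2}, q_i = a_i*q_{i-1} + q_{i-2} with p_{-2}=0, p_{-1}=1, q_{-2}=1, q_{-1}=0):
  i=0: a_0=18, p_0 = 18*1 + 0 = 18, q_0 = 18*0 + 1 = 1.
  i=1: a_1=1, p_1 = 1*18 + 1 = 19, q_1 = 1*1 + 0 = 1.
  i=2: a_2=8, p_2 = 8*19 + 18 = 170, q_2 = 8*1 + 1 = 9.
  i=3: a_3=2, p_3 = 2*170 + 19 = 359, q_3 = 2*9 + 1 = 19.
  i=4: a_4=8, p_4 = 8*359 + 170 = 3042, q_4 = 8*19 + 9 = 161.
  i=5: a_5=1, p_5 = 1*3042 + 359 = 3401, q_5 = 1*161 + 19 = 180.
Check: 3401^2 - 357*180^2 = 11566801 - 11566800 = 1, so (x, y) = (3401, 180) solves the equation, and by the theorem it is the least positive solution.

(x, y) = (3401, 180)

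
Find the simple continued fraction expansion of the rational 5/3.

Run the Euclidean algorithm on 5 and 3; the successive quotients are the partial quotients a_0, a_1, ... (each step inverts the fractional part left over by the previous one):
  5 = 1*3 + 2, so a_0 = 1.
  3 = 1*2 + 1, so a_1 = 1.
  2 = 2*1 + 0, so a_2 = 2.
The remainder reaches 0 after 3 divisions, so the expansion has 3 partial quotients, read off in order.

[1; 1, 2]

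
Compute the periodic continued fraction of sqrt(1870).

Write x_i = (sqrt(1870) + m_i)/d_i with (m_0, d_0) = (0, 1). a_0 = floor(sqrt(1870)) = 43, since 43^2 = 1849 <= 1870 < 1936 = 44^2.
Iterate m_{i+1} = d_i*a_i - m_i, d_{i+1} = (1870 - m_{i+1}^2)/d_i, a_{i+1} = floor((a_0 + m_{i+1})/d_{i+1}):
  m_1 = 1*43 - 0 = 43, d_1 = (1870 - 43^2)/1 = 21/1 = 21, a_1 = floor((43 + 43)/21) = 4.
  m_2 = 21*4 - 43 = 41, d_2 = (1870 - 41^2)/21 = 189/21 = 9, a_2 = floor((43 + 41)/9) = 9.
  m_3 = 9*9 - 41 = 40, d_3 = (1870 - 40^2)/9 = 270/9 = 30, a_3 = floor((43 + 40)/30) = 2.
  m_4 = 30*2 - 40 = 20, d_4 = (1870 - 20^2)/30 = 1470/30 = 49, a_4 = floor((43 + 20)/49) = 1.
  m_5 = 49*1 - 20 = 29, d_5 = (1870 - 29^2)/49 = 1029/49 = 21, a_5 = floor((43 + 29)/21) = 3.
  m_6 = 21*3 - 29 = 34, d_6 = (1870 - 34^2)/21 = 714/21 = 34, a_6 = floor((43 + 34)/34) = 2.
  m_7 = 34*2 - 34 = 34, d_7 = (1870 - 34^2)/34 = 714/34 = 21, a_7 = floor((43 + 34)/21) = 3.
  m_8 = 21*3 - 34 = 29, d_8 = (1870 - 29^2)/21 = 1029/21 = 49, a_8 = floor((43 + 29)/49) = 1.
  m_9 = 49*1 - 29 = 20, d_9 = (1870 - 20^2)/49 = 1470/49 = 30, a_9 = floor((43 + 20)/30) = 2.
  m_10 = 30*2 - 20 = 40, d_10 = (1870 - 40^2)/30 = 270/30 = 9, a_10 = floor((43 + 40)/9) = 9.
  m_11 = 9*9 - 40 = 41, d_11 = (1870 - 41^2)/9 = 189/9 = 21, a_11 = floor((43 + 41)/21) = 4.
  m_12 = 21*4 - 41 = 43, d_12 = (1870 - 43^2)/21 = 21/21 = 1, a_12 = floor((43 + 43)/1) = 86.
  m_13 = 1*86 - 43 = 43, d_13 = (1870 - 43^2)/1 = 21/1 = 21: (m_13, d_13) = (m_1, d_1) = (43, 21), so from here the quotients repeat a_1, ..., a_12; the period length is 12.
Hence the expansion of sqrt(1870) is a_0 = 43 followed by the repeating block 4, 9, 2, 1, 3, 2, 3, 1, 2, 9, 4, 86 (period 12).

[43; (4, 9, 2, 1, 3, 2, 3, 1, 2, 9, 4, 86)]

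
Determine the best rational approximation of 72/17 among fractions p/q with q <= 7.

Expand x = 72/17 as a continued fraction with the Euclidean algorithm:
  72 = 4*17 + 4, so a_0 = 4.
  17 = 4*4 + 1, so a_1 = 4.
  4 = 4*1 + 0, so a_2 = 4.
so x = [4; 4, 4].
Convergents (p_i = a_i*p_{i-1} + p_{i-2}, q_i = a_i*q_{i-1} + q_{i-2} with p_{-2}=0, p_{-1}=1, q_{-2}=1, q_{-1}=0), until the denominator exceeds 7:
  i=0: a_0=4, p_0 = 4*1 + 0 = 4, q_0 = 4*0 + 1 = 1.
  i=1: a_1=4, p_1 = 4*4 + 1 = 17, q_1 = 4*1 + 0 = 4.
  i=2: a_2=4, p_2 = 4*17 + 4 = 72, q_2 = 4*4 + 1 = 17.
q_2 = 17 > 7, so the last convergent with denominator <= 7 is p_1/q_1 = 17/4.
The closest fraction with denominator <= 7 is either p_1/q_1 or the intermediate fraction (k*p_1 + p_0)/(k*q_1 + q_0) with the largest k >= 1 whose denominator stays <= 7; these approach x as k grows, and every other convergent or intermediate fraction in range is farther away.
Largest k: floor((7 - q_0)/q_1) = floor((7 - 1)/4) = 1.
That gives (1*17 + 4)/(1*4 + 1) = 21/5.
Compare the errors: |x - 17/4| = |72*4 - 17*17|/(17*4) = 1/68, and |x - 21/5| = |72*5 - 21*17|/(17*5) = 3/85.
Cross-multiplying, 1*85 = 85 < 204 = 3*68, so 1/68 is smaller: the convergent 17/4 is closer to x than 21/5.

17/4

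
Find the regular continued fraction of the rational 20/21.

[0; 1, 20]

Run the Euclidean algorithm on 20 and 21; the successive quotients are the partial quotients a_0, a_1, ... (each step inverts the fractional part left over by the previous one):
  20 = 0*21 + 20, so a_0 = 0.
  21 = 1*20 + 1, so a_1 = 1.
  20 = 20*1 + 0, so a_2 = 20.
The remainder reaches 0 after 3 divisions, so the expansion has 3 partial quotients, read off in order.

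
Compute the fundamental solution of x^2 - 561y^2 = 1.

First expand sqrt(561) as a continued fraction. With x_i = (sqrt(561) + m_i)/d_i and (m_0, d_0) = (0, 1): a_0 = floor(sqrt(561)) = 23, since 23^2 = 529 <= 561 < 576 = 24^2.
Iterate m_{i+1} = d_i*a_i - m_i, d_{i+1} = (561 - m_{i+1}^2)/d_i, a_{i+1} = floor((a_0 + m_{i+1})/d_{i+1}):
  m_1 = 1*23 - 0 = 23, d_1 = (561 - 23^2)/1 = 32/1 = 32, a_1 = floor((23 + 23)/32) = 1.
  m_2 = 32*1 - 23 = 9, d_2 = (561 - 9^2)/32 = 480/32 = 15, a_2 = floor((23 + 9)/15) = 2.
  m_3 = 15*2 - 9 = 21, d_3 = (561 - 21^2)/15 = 120/15 = 8, a_3 = floor((23 + 21)/8) = 5.
  m_4 = 8*5 - 21 = 19, d_4 = (561 - 19^2)/8 = 200/8 = 25, a_4 = floor((23 + 19)/25) = 1.
  m_5 = 25*1 - 19 = 6, d_5 = (561 - 6^2)/25 = 525/25 = 21, a_5 = floor((23 + 6)/21) = 1.
  m_6 = 21*1 - 6 = 15, d_6 = (561 - 15^2)/21 = 336/21 = 16, a_6 = floor((23 + 15)/16) = 2.
  m_7 = 16*2 - 15 = 17, d_7 = (561 - 17^2)/16 = 272/16 = 17, a_7 = floor((23 + 17)/17) = 2.
  m_8 = 17*2 - 17 = 17, d_8 = (561 - 17^2)/17 = 272/17 = 16, a_8 = floor((23 + 17)/16) = 2.
  m_9 = 16*2 - 17 = 15, d_9 = (561 - 15^2)/16 = 336/16 = 21, a_9 = floor((23 + 15)/21) = 1.
  m_10 = 21*1 - 15 = 6, d_10 = (561 - 6^2)/21 = 525/21 = 25, a_10 = floor((23 + 6)/25) = 1.
  m_11 = 25*1 - 6 = 19, d_11 = (561 - 19^2)/25 = 200/25 = 8, a_11 = floor((23 + 19)/8) = 5.
  m_12 = 8*5 - 19 = 21, d_12 = (561 - 21^2)/8 = 120/8 = 15, a_12 = floor((23 + 21)/15) = 2.
  m_13 = 15*2 - 21 = 9, d_13 = (561 - 9^2)/15 = 480/15 = 32, a_13 = floor((23 + 9)/32) = 1.
  m_14 = 32*1 - 9 = 23, d_14 = (561 - 23^2)/32 = 32/32 = 1, a_14 = floor((23 + 23)/1) = 46.
  m_15 = 1*46 - 23 = 23, d_15 = (561 - 23^2)/1 = 32/1 = 32: (m_15, d_15) = (m_1, d_1) = (23, 32), so from here the quotients repeat a_1, ..., a_14; the period length is 14.
So sqrt(561) = [23; (1, 2, 5, 1, 1, 2, 2, 2, 1, 1, 5, 2, 1, 46)] with period length k = 14.
k is even, so the fundamental solution of x^2 - 561y^2 = 1 is (p_{k-1}, q_{k-1}) = (p_13, q_13); compute convergents through index 13.
Convergents (p_i = a_i*p_{i-1} + p_{i-2}, q_i = a_i*q_{i-1} + q_{i-2} with p_{-2}=0, p_{-1}=1, q_{-2}=1, q_{-1}=0):
  i=0: a_0=23, p_0 = 23*1 + 0 = 23, q_0 = 23*0 + 1 = 1.
  i=1: a_1=1, p_1 = 1*23 + 1 = 24, q_1 = 1*1 + 0 = 1.
  i=2: a_2=2, p_2 = 2*24 + 23 = 71, q_2 = 2*1 + 1 = 3.
  i=3: a_3=5, p_3 = 5*71 + 24 = 379, q_3 = 5*3 + 1 = 16.
  i=4: a_4=1, p_4 = 1*379 + 71 = 450, q_4 = 1*16 + 3 = 19.
  i=5: a_5=1, p_5 = 1*450 + 379 = 829, q_5 = 1*19 + 16 = 35.
  i=6: a_6=2, p_6 = 2*829 + 450 = 2108, q_6 = 2*35 + 19 = 89.
  i=7: a_7=2, p_7 = 2*2108 + 829 = 5045, q_7 = 2*89 + 35 = 213.
  i=8: a_8=2, p_8 = 2*5045 + 2108 = 12198, q_8 = 2*213 + 89 = 515.
  i=9: a_9=1, p_9 = 1*12198 + 5045 = 17243, q_9 = 1*515 + 213 = 728.
  i=10: a_10=1, p_10 = 1*17243 + 12198 = 29441, q_10 = 1*728 + 515 = 1243.
  i=11: a_11=5, p_11 = 5*29441 + 17243 = 164448, q_11 = 5*1243 + 728 = 6943.
  i=12: a_12=2, p_12 = 2*164448 + 29441 = 358337, q_12 = 2*6943 + 1243 = 15129.
  i=13: a_13=1, p_13 = 1*358337 + 164448 = 522785, q_13 = 1*15129 + 6943 = 22072.
Check: 522785^2 - 561*22072^2 = 273304156225 - 273304156224 = 1, so (x, y) = (522785, 22072) solves the equation, and by the theorem it is the least positive solution.

(x, y) = (522785, 22072)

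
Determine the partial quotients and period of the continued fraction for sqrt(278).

[16; (1, 2, 16, 2, 1, 32)]

Write x_i = (sqrt(278) + m_i)/d_i with (m_0, d_0) = (0, 1). a_0 = floor(sqrt(278)) = 16, since 16^2 = 256 <= 278 < 289 = 17^2.
Iterate m_{i+1} = d_i*a_i - m_i, d_{i+1} = (278 - m_{i+1}^2)/d_i, a_{i+1} = floor((a_0 + m_{i+1})/d_{i+1}):
  m_1 = 1*16 - 0 = 16, d_1 = (278 - 16^2)/1 = 22/1 = 22, a_1 = floor((16 + 16)/22) = 1.
  m_2 = 22*1 - 16 = 6, d_2 = (278 - 6^2)/22 = 242/22 = 11, a_2 = floor((16 + 6)/11) = 2.
  m_3 = 11*2 - 6 = 16, d_3 = (278 - 16^2)/11 = 22/11 = 2, a_3 = floor((16 + 16)/2) = 16.
  m_4 = 2*16 - 16 = 16, d_4 = (278 - 16^2)/2 = 22/2 = 11, a_4 = floor((16 + 16)/11) = 2.
  m_5 = 11*2 - 16 = 6, d_5 = (278 - 6^2)/11 = 242/11 = 22, a_5 = floor((16 + 6)/22) = 1.
  m_6 = 22*1 - 6 = 16, d_6 = (278 - 16^2)/22 = 22/22 = 1, a_6 = floor((16 + 16)/1) = 32.
  m_7 = 1*32 - 16 = 16, d_7 = (278 - 16^2)/1 = 22/1 = 22: (m_7, d_7) = (m_1, d_1) = (16, 22), so from here the quotients repeat a_1, ..., a_6; the period length is 6.
Hence the expansion of sqrt(278) is a_0 = 16 followed by the repeating block 1, 2, 16, 2, 1, 32 (period 6).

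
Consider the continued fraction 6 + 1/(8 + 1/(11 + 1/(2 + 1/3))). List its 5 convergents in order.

6/1, 49/8, 545/89, 1139/186, 3962/647

Using the convergent recurrence p_i = a_i*p_{i-1} + p_{i-2}, q_i = a_i*q_{i-1} + q_{i-2} with p_{-2}=0, p_{-1}=1, q_{-2}=1, q_{-1}=0:
  i=0: a_0=6, p_0 = 6*1 + 0 = 6, q_0 = 6*0 + 1 = 1.
  i=1: a_1=8, p_1 = 8*6 + 1 = 49, q_1 = 8*1 + 0 = 8.
  i=2: a_2=11, p_2 = 11*49 + 6 = 545, q_2 = 11*8 + 1 = 89.
  i=3: a_3=2, p_3 = 2*545 + 49 = 1139, q_3 = 2*89 + 8 = 186.
  i=4: a_4=3, p_4 = 3*1139 + 545 = 3962, q_4 = 3*186 + 89 = 647.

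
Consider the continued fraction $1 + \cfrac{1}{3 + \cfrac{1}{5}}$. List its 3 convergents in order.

1/1, 4/3, 21/16

Using the convergent recurrence p_i = a_i*p_{i-1} + p_{i-2}, q_i = a_i*q_{i-1} + q_{i-2} with p_{-2}=0, p_{-1}=1, q_{-2}=1, q_{-1}=0:
  i=0: a_0=1, p_0 = 1*1 + 0 = 1, q_0 = 1*0 + 1 = 1.
  i=1: a_1=3, p_1 = 3*1 + 1 = 4, q_1 = 3*1 + 0 = 3.
  i=2: a_2=5, p_2 = 5*4 + 1 = 21, q_2 = 5*3 + 1 = 16.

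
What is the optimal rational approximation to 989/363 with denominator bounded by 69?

188/69

Expand x = 989/363 as a continued fraction with the Euclidean algorithm:
  989 = 2*363 + 263, so a_0 = 2.
  363 = 1*263 + 100, so a_1 = 1.
  263 = 2*100 + 63, so a_2 = 2.
  100 = 1*63 + 37, so a_3 = 1.
  63 = 1*37 + 26, so a_4 = 1.
  37 = 1*26 + 11, so a_5 = 1.
  26 = 2*11 + 4, so a_6 = 2.
  11 = 2*4 + 3, so a_7 = 2.
  4 = 1*3 + 1, so a_8 = 1.
  3 = 3*1 + 0, so a_9 = 3.
so x = [2; 1, 2, 1, 1, 1, 2, 2, 1, 3].
Convergents (p_i = a_i*p_{i-1} + p_{i-2}, q_i = a_i*q_{i-1} + q_{i-2} with p_{-2}=0, p_{-1}=1, q_{-2}=1, q_{-1}=0), until the denominator exceeds 69:
  i=0: a_0=2, p_0 = 2*1 + 0 = 2, q_0 = 2*0 + 1 = 1.
  i=1: a_1=1, p_1 = 1*2 + 1 = 3, q_1 = 1*1 + 0 = 1.
  i=2: a_2=2, p_2 = 2*3 + 2 = 8, q_2 = 2*1 + 1 = 3.
  i=3: a_3=1, p_3 = 1*8 + 3 = 11, q_3 = 1*3 + 1 = 4.
  i=4: a_4=1, p_4 = 1*11 + 8 = 19, q_4 = 1*4 + 3 = 7.
  i=5: a_5=1, p_5 = 1*19 + 11 = 30, q_5 = 1*7 + 4 = 11.
  i=6: a_6=2, p_6 = 2*30 + 19 = 79, q_6 = 2*11 + 7 = 29.
  i=7: a_7=2, p_7 = 2*79 + 30 = 188, q_7 = 2*29 + 11 = 69.
  i=8: a_8=1, p_8 = 1*188 + 79 = 267, q_8 = 1*69 + 29 = 98.
q_8 = 98 > 69, so the last convergent with denominator <= 69 is p_7/q_7 = 188/69.
The closest fraction with denominator <= 69 is either p_7/q_7 or the intermediate fraction (k*p_7 + p_6)/(k*q_7 + q_6) with the largest k >= 1 whose denominator stays <= 69; these approach x as k grows, and every other convergent or intermediate fraction in range is farther away.
Largest k: floor((69 - q_6)/q_7) = floor((69 - 29)/69) = 0.
Since k = 0, no intermediate fraction beyond p_7/q_7 has denominator <= 69, so the convergent 188/69 is the closest (its error is |989*69 - 188*363|/(363*69) = 3/25047).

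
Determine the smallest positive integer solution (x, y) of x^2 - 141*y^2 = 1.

First expand sqrt(141) as a continued fraction. With x_i = (sqrt(141) + m_i)/d_i and (m_0, d_0) = (0, 1): a_0 = floor(sqrt(141)) = 11, since 11^2 = 121 <= 141 < 144 = 12^2.
Iterate m_{i+1} = d_i*a_i - m_i, d_{i+1} = (141 - m_{i+1}^2)/d_i, a_{i+1} = floor((a_0 + m_{i+1})/d_{i+1}):
  m_1 = 1*11 - 0 = 11, d_1 = (141 - 11^2)/1 = 20/1 = 20, a_1 = floor((11 + 11)/20) = 1.
  m_2 = 20*1 - 11 = 9, d_2 = (141 - 9^2)/20 = 60/20 = 3, a_2 = floor((11 + 9)/3) = 6.
  m_3 = 3*6 - 9 = 9, d_3 = (141 - 9^2)/3 = 60/3 = 20, a_3 = floor((11 + 9)/20) = 1.
  m_4 = 20*1 - 9 = 11, d_4 = (141 - 11^2)/20 = 20/20 = 1, a_4 = floor((11 + 11)/1) = 22.
  m_5 = 1*22 - 11 = 11, d_5 = (141 - 11^2)/1 = 20/1 = 20: (m_5, d_5) = (m_1, d_1) = (11, 20), so from here the quotients repeat a_1, ..., a_4; the period length is 4.
So sqrt(141) = [11; (1, 6, 1, 22)] with period length k = 4.
k is even, so the fundamental solution of x^2 - 141y^2 = 1 is (p_{k-1}, q_{k-1}) = (p_3, q_3); compute convergents through index 3.
Convergents (p_i = a_i*p_{i-1} + p_{i-2}, q_i = a_i*q_{i-1} + q_{i-2} with p_{-2}=0, p_{-1}=1, q_{-2}=1, q_{-1}=0):
  i=0: a_0=11, p_0 = 11*1 + 0 = 11, q_0 = 11*0 + 1 = 1.
  i=1: a_1=1, p_1 = 1*11 + 1 = 12, q_1 = 1*1 + 0 = 1.
  i=2: a_2=6, p_2 = 6*12 + 11 = 83, q_2 = 6*1 + 1 = 7.
  i=3: a_3=1, p_3 = 1*83 + 12 = 95, q_3 = 1*7 + 1 = 8.
Check: 95^2 - 141*8^2 = 9025 - 9024 = 1, so (x, y) = (95, 8) solves the equation, and by the theorem it is the least positive solution.

(x, y) = (95, 8)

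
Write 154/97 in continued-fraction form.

Run the Euclidean algorithm on 154 and 97; the successive quotients are the partial quotients a_0, a_1, ... (each step inverts the fractional part left over by the previous one):
  154 = 1*97 + 57, so a_0 = 1.
  97 = 1*57 + 40, so a_1 = 1.
  57 = 1*40 + 17, so a_2 = 1.
  40 = 2*17 + 6, so a_3 = 2.
  17 = 2*6 + 5, so a_4 = 2.
  6 = 1*5 + 1, so a_5 = 1.
  5 = 5*1 + 0, so a_6 = 5.
The remainder reaches 0 after 7 divisions, so the expansion has 7 partial quotients, read off in order.

[1; 1, 1, 2, 2, 1, 5]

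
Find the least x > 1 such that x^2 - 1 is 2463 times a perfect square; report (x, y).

First expand sqrt(2463) as a continued fraction. With x_i = (sqrt(2463) + m_i)/d_i and (m_0, d_0) = (0, 1): a_0 = floor(sqrt(2463)) = 49, since 49^2 = 2401 <= 2463 < 2500 = 50^2.
Iterate m_{i+1} = d_i*a_i - m_i, d_{i+1} = (2463 - m_{i+1}^2)/d_i, a_{i+1} = floor((a_0 + m_{i+1})/d_{i+1}):
  m_1 = 1*49 - 0 = 49, d_1 = (2463 - 49^2)/1 = 62/1 = 62, a_1 = floor((49 + 49)/62) = 1.
  m_2 = 62*1 - 49 = 13, d_2 = (2463 - 13^2)/62 = 2294/62 = 37, a_2 = floor((49 + 13)/37) = 1.
  m_3 = 37*1 - 13 = 24, d_3 = (2463 - 24^2)/37 = 1887/37 = 51, a_3 = floor((49 + 24)/51) = 1.
  m_4 = 51*1 - 24 = 27, d_4 = (2463 - 27^2)/51 = 1734/51 = 34, a_4 = floor((49 + 27)/34) = 2.
  m_5 = 34*2 - 27 = 41, d_5 = (2463 - 41^2)/34 = 782/34 = 23, a_5 = floor((49 + 41)/23) = 3.
  m_6 = 23*3 - 41 = 28, d_6 = (2463 - 28^2)/23 = 1679/23 = 73, a_6 = floor((49 + 28)/73) = 1.
  m_7 = 73*1 - 28 = 45, d_7 = (2463 - 45^2)/73 = 438/73 = 6, a_7 = floor((49 + 45)/6) = 15.
  m_8 = 6*15 - 45 = 45, d_8 = (2463 - 45^2)/6 = 438/6 = 73, a_8 = floor((49 + 45)/73) = 1.
  m_9 = 73*1 - 45 = 28, d_9 = (2463 - 28^2)/73 = 1679/73 = 23, a_9 = floor((49 + 28)/23) = 3.
  m_10 = 23*3 - 28 = 41, d_10 = (2463 - 41^2)/23 = 782/23 = 34, a_10 = floor((49 + 41)/34) = 2.
  m_11 = 34*2 - 41 = 27, d_11 = (2463 - 27^2)/34 = 1734/34 = 51, a_11 = floor((49 + 27)/51) = 1.
  m_12 = 51*1 - 27 = 24, d_12 = (2463 - 24^2)/51 = 1887/51 = 37, a_12 = floor((49 + 24)/37) = 1.
  m_13 = 37*1 - 24 = 13, d_13 = (2463 - 13^2)/37 = 2294/37 = 62, a_13 = floor((49 + 13)/62) = 1.
  m_14 = 62*1 - 13 = 49, d_14 = (2463 - 49^2)/62 = 62/62 = 1, a_14 = floor((49 + 49)/1) = 98.
  m_15 = 1*98 - 49 = 49, d_15 = (2463 - 49^2)/1 = 62/1 = 62: (m_15, d_15) = (m_1, d_1) = (49, 62), so from here the quotients repeat a_1, ..., a_14; the period length is 14.
So sqrt(2463) = [49; (1, 1, 1, 2, 3, 1, 15, 1, 3, 2, 1, 1, 1, 98)] with period length k = 14.
k is even, so the fundamental solution of x^2 - 2463y^2 = 1 is (p_{k-1}, q_{k-1}) = (p_13, q_13); compute convergents through index 13.
Convergents (p_i = a_i*p_{i-1} + p_{i-2}, q_i = a_i*q_{i-1} + q_{i-2} with p_{-2}=0, p_{-1}=1, q_{-2}=1, q_{-1}=0):
  i=0: a_0=49, p_0 = 49*1 + 0 = 49, q_0 = 49*0 + 1 = 1.
  i=1: a_1=1, p_1 = 1*49 + 1 = 50, q_1 = 1*1 + 0 = 1.
  i=2: a_2=1, p_2 = 1*50 + 49 = 99, q_2 = 1*1 + 1 = 2.
  i=3: a_3=1, p_3 = 1*99 + 50 = 149, q_3 = 1*2 + 1 = 3.
  i=4: a_4=2, p_4 = 2*149 + 99 = 397, q_4 = 2*3 + 2 = 8.
  i=5: a_5=3, p_5 = 3*397 + 149 = 1340, q_5 = 3*8 + 3 = 27.
  i=6: a_6=1, p_6 = 1*1340 + 397 = 1737, q_6 = 1*27 + 8 = 35.
  i=7: a_7=15, p_7 = 15*1737 + 1340 = 27395, q_7 = 15*35 + 27 = 552.
  i=8: a_8=1, p_8 = 1*27395 + 1737 = 29132, q_8 = 1*552 + 35 = 587.
  i=9: a_9=3, p_9 = 3*29132 + 27395 = 114791, q_9 = 3*587 + 552 = 2313.
  i=10: a_10=2, p_10 = 2*114791 + 29132 = 258714, q_10 = 2*2313 + 587 = 5213.
  i=11: a_11=1, p_11 = 1*258714 + 114791 = 373505, q_11 = 1*5213 + 2313 = 7526.
  i=12: a_12=1, p_12 = 1*373505 + 258714 = 632219, q_12 = 1*7526 + 5213 = 12739.
  i=13: a_13=1, p_13 = 1*632219 + 373505 = 1005724, q_13 = 1*12739 + 7526 = 20265.
Check: 1005724^2 - 2463*20265^2 = 1011480764176 - 1011480764175 = 1, so (x, y) = (1005724, 20265) solves the equation, and by the theorem it is the least positive solution.

(x, y) = (1005724, 20265)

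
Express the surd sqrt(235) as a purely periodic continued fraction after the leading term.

[15; (3, 30)]

Write x_i = (sqrt(235) + m_i)/d_i with (m_0, d_0) = (0, 1). a_0 = floor(sqrt(235)) = 15, since 15^2 = 225 <= 235 < 256 = 16^2.
Iterate m_{i+1} = d_i*a_i - m_i, d_{i+1} = (235 - m_{i+1}^2)/d_i, a_{i+1} = floor((a_0 + m_{i+1})/d_{i+1}):
  m_1 = 1*15 - 0 = 15, d_1 = (235 - 15^2)/1 = 10/1 = 10, a_1 = floor((15 + 15)/10) = 3.
  m_2 = 10*3 - 15 = 15, d_2 = (235 - 15^2)/10 = 10/10 = 1, a_2 = floor((15 + 15)/1) = 30.
  m_3 = 1*30 - 15 = 15, d_3 = (235 - 15^2)/1 = 10/1 = 10: (m_3, d_3) = (m_1, d_1) = (15, 10), so from here the quotients repeat a_1, a_2; the period length is 2.
Hence the expansion of sqrt(235) is a_0 = 15 followed by the repeating block 3, 30 (period 2).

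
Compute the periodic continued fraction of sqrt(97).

[9; (1, 5, 1, 1, 1, 1, 1, 1, 5, 1, 18)]

Write x_i = (sqrt(97) + m_i)/d_i with (m_0, d_0) = (0, 1). a_0 = floor(sqrt(97)) = 9, since 9^2 = 81 <= 97 < 100 = 10^2.
Iterate m_{i+1} = d_i*a_i - m_i, d_{i+1} = (97 - m_{i+1}^2)/d_i, a_{i+1} = floor((a_0 + m_{i+1})/d_{i+1}):
  m_1 = 1*9 - 0 = 9, d_1 = (97 - 9^2)/1 = 16/1 = 16, a_1 = floor((9 + 9)/16) = 1.
  m_2 = 16*1 - 9 = 7, d_2 = (97 - 7^2)/16 = 48/16 = 3, a_2 = floor((9 + 7)/3) = 5.
  m_3 = 3*5 - 7 = 8, d_3 = (97 - 8^2)/3 = 33/3 = 11, a_3 = floor((9 + 8)/11) = 1.
  m_4 = 11*1 - 8 = 3, d_4 = (97 - 3^2)/11 = 88/11 = 8, a_4 = floor((9 + 3)/8) = 1.
  m_5 = 8*1 - 3 = 5, d_5 = (97 - 5^2)/8 = 72/8 = 9, a_5 = floor((9 + 5)/9) = 1.
  m_6 = 9*1 - 5 = 4, d_6 = (97 - 4^2)/9 = 81/9 = 9, a_6 = floor((9 + 4)/9) = 1.
  m_7 = 9*1 - 4 = 5, d_7 = (97 - 5^2)/9 = 72/9 = 8, a_7 = floor((9 + 5)/8) = 1.
  m_8 = 8*1 - 5 = 3, d_8 = (97 - 3^2)/8 = 88/8 = 11, a_8 = floor((9 + 3)/11) = 1.
  m_9 = 11*1 - 3 = 8, d_9 = (97 - 8^2)/11 = 33/11 = 3, a_9 = floor((9 + 8)/3) = 5.
  m_10 = 3*5 - 8 = 7, d_10 = (97 - 7^2)/3 = 48/3 = 16, a_10 = floor((9 + 7)/16) = 1.
  m_11 = 16*1 - 7 = 9, d_11 = (97 - 9^2)/16 = 16/16 = 1, a_11 = floor((9 + 9)/1) = 18.
  m_12 = 1*18 - 9 = 9, d_12 = (97 - 9^2)/1 = 16/1 = 16: (m_12, d_12) = (m_1, d_1) = (9, 16), so from here the quotients repeat a_1, ..., a_11; the period length is 11.
Hence the expansion of sqrt(97) is a_0 = 9 followed by the repeating block 1, 5, 1, 1, 1, 1, 1, 1, 5, 1, 18 (period 11).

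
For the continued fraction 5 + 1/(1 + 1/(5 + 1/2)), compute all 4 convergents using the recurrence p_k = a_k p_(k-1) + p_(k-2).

Using the convergent recurrence p_i = a_i*p_{i-1} + p_{i-2}, q_i = a_i*q_{i-1} + q_{i-2} with p_{-2}=0, p_{-1}=1, q_{-2}=1, q_{-1}=0:
  i=0: a_0=5, p_0 = 5*1 + 0 = 5, q_0 = 5*0 + 1 = 1.
  i=1: a_1=1, p_1 = 1*5 + 1 = 6, q_1 = 1*1 + 0 = 1.
  i=2: a_2=5, p_2 = 5*6 + 5 = 35, q_2 = 5*1 + 1 = 6.
  i=3: a_3=2, p_3 = 2*35 + 6 = 76, q_3 = 2*6 + 1 = 13.

5/1, 6/1, 35/6, 76/13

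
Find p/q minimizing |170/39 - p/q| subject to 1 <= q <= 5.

Expand x = 170/39 as a continued fraction with the Euclidean algorithm:
  170 = 4*39 + 14, so a_0 = 4.
  39 = 2*14 + 11, so a_1 = 2.
  14 = 1*11 + 3, so a_2 = 1.
  11 = 3*3 + 2, so a_3 = 3.
  3 = 1*2 + 1, so a_4 = 1.
  2 = 2*1 + 0, so a_5 = 2.
so x = [4; 2, 1, 3, 1, 2].
Convergents (p_i = a_i*p_{i-1} + p_{i-2}, q_i = a_i*q_{i-1} + q_{i-2} with p_{-2}=0, p_{-1}=1, q_{-2}=1, q_{-1}=0), until the denominator exceeds 5:
  i=0: a_0=4, p_0 = 4*1 + 0 = 4, q_0 = 4*0 + 1 = 1.
  i=1: a_1=2, p_1 = 2*4 + 1 = 9, q_1 = 2*1 + 0 = 2.
  i=2: a_2=1, p_2 = 1*9 + 4 = 13, q_2 = 1*2 + 1 = 3.
  i=3: a_3=3, p_3 = 3*13 + 9 = 48, q_3 = 3*3 + 2 = 11.
q_3 = 11 > 5, so the last convergent with denominator <= 5 is p_2/q_2 = 13/3.
The closest fraction with denominator <= 5 is either p_2/q_2 or the intermediate fraction (k*p_2 + p_1)/(k*q_2 + q_1) with the largest k >= 1 whose denominator stays <= 5; these approach x as k grows, and every other convergent or intermediate fraction in range is farther away.
Largest k: floor((5 - q_1)/q_2) = floor((5 - 2)/3) = 1.
That gives (1*13 + 9)/(1*3 + 2) = 22/5.
Compare the errors: |x - 13/3| = |170*3 - 13*39|/(39*3) = 3/117, and |x - 22/5| = |170*5 - 22*39|/(39*5) = 8/195.
Cross-multiplying, 3*195 = 585 < 936 = 8*117, so 3/117 is smaller: the convergent 13/3 is closer to x than 22/5.

13/3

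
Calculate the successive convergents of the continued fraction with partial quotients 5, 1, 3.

5/1, 6/1, 23/4

Using the convergent recurrence p_i = a_i*p_{i-1} + p_{i-2}, q_i = a_i*q_{i-1} + q_{i-2} with p_{-2}=0, p_{-1}=1, q_{-2}=1, q_{-1}=0:
  i=0: a_0=5, p_0 = 5*1 + 0 = 5, q_0 = 5*0 + 1 = 1.
  i=1: a_1=1, p_1 = 1*5 + 1 = 6, q_1 = 1*1 + 0 = 1.
  i=2: a_2=3, p_2 = 3*6 + 5 = 23, q_2 = 3*1 + 1 = 4.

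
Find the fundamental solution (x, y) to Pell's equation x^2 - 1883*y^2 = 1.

(x, y) = (6726, 155)

First expand sqrt(1883) as a continued fraction. With x_i = (sqrt(1883) + m_i)/d_i and (m_0, d_0) = (0, 1): a_0 = floor(sqrt(1883)) = 43, since 43^2 = 1849 <= 1883 < 1936 = 44^2.
Iterate m_{i+1} = d_i*a_i - m_i, d_{i+1} = (1883 - m_{i+1}^2)/d_i, a_{i+1} = floor((a_0 + m_{i+1})/d_{i+1}):
  m_1 = 1*43 - 0 = 43, d_1 = (1883 - 43^2)/1 = 34/1 = 34, a_1 = floor((43 + 43)/34) = 2.
  m_2 = 34*2 - 43 = 25, d_2 = (1883 - 25^2)/34 = 1258/34 = 37, a_2 = floor((43 + 25)/37) = 1.
  m_3 = 37*1 - 25 = 12, d_3 = (1883 - 12^2)/37 = 1739/37 = 47, a_3 = floor((43 + 12)/47) = 1.
  m_4 = 47*1 - 12 = 35, d_4 = (1883 - 35^2)/47 = 658/47 = 14, a_4 = floor((43 + 35)/14) = 5.
  m_5 = 14*5 - 35 = 35, d_5 = (1883 - 35^2)/14 = 658/14 = 47, a_5 = floor((43 + 35)/47) = 1.
  m_6 = 47*1 - 35 = 12, d_6 = (1883 - 12^2)/47 = 1739/47 = 37, a_6 = floor((43 + 12)/37) = 1.
  m_7 = 37*1 - 12 = 25, d_7 = (1883 - 25^2)/37 = 1258/37 = 34, a_7 = floor((43 + 25)/34) = 2.
  m_8 = 34*2 - 25 = 43, d_8 = (1883 - 43^2)/34 = 34/34 = 1, a_8 = floor((43 + 43)/1) = 86.
  m_9 = 1*86 - 43 = 43, d_9 = (1883 - 43^2)/1 = 34/1 = 34: (m_9, d_9) = (m_1, d_1) = (43, 34), so from here the quotients repeat a_1, ..., a_8; the period length is 8.
So sqrt(1883) = [43; (2, 1, 1, 5, 1, 1, 2, 86)] with period length k = 8.
k is even, so the fundamental solution of x^2 - 1883y^2 = 1 is (p_{k-1}, q_{k-1}) = (p_7, q_7); compute convergents through index 7.
Convergents (p_i = a_i*p_{i-1} + p_{i-2}, q_i = a_i*q_{i-1} + q_{i-2} with p_{-2}=0, p_{-1}=1, q_{-2}=1, q_{-1}=0):
  i=0: a_0=43, p_0 = 43*1 + 0 = 43, q_0 = 43*0 + 1 = 1.
  i=1: a_1=2, p_1 = 2*43 + 1 = 87, q_1 = 2*1 + 0 = 2.
  i=2: a_2=1, p_2 = 1*87 + 43 = 130, q_2 = 1*2 + 1 = 3.
  i=3: a_3=1, p_3 = 1*130 + 87 = 217, q_3 = 1*3 + 2 = 5.
  i=4: a_4=5, p_4 = 5*217 + 130 = 1215, q_4 = 5*5 + 3 = 28.
  i=5: a_5=1, p_5 = 1*1215 + 217 = 1432, q_5 = 1*28 + 5 = 33.
  i=6: a_6=1, p_6 = 1*1432 + 1215 = 2647, q_6 = 1*33 + 28 = 61.
  i=7: a_7=2, p_7 = 2*2647 + 1432 = 6726, q_7 = 2*61 + 33 = 155.
Check: 6726^2 - 1883*155^2 = 45239076 - 45239075 = 1, so (x, y) = (6726, 155) solves the equation, and by the theorem it is the least positive solution.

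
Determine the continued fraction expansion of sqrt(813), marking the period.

Write x_i = (sqrt(813) + m_i)/d_i with (m_0, d_0) = (0, 1). a_0 = floor(sqrt(813)) = 28, since 28^2 = 784 <= 813 < 841 = 29^2.
Iterate m_{i+1} = d_i*a_i - m_i, d_{i+1} = (813 - m_{i+1}^2)/d_i, a_{i+1} = floor((a_0 + m_{i+1})/d_{i+1}):
  m_1 = 1*28 - 0 = 28, d_1 = (813 - 28^2)/1 = 29/1 = 29, a_1 = floor((28 + 28)/29) = 1.
  m_2 = 29*1 - 28 = 1, d_2 = (813 - 1^2)/29 = 812/29 = 28, a_2 = floor((28 + 1)/28) = 1.
  m_3 = 28*1 - 1 = 27, d_3 = (813 - 27^2)/28 = 84/28 = 3, a_3 = floor((28 + 27)/3) = 18.
  m_4 = 3*18 - 27 = 27, d_4 = (813 - 27^2)/3 = 84/3 = 28, a_4 = floor((28 + 27)/28) = 1.
  m_5 = 28*1 - 27 = 1, d_5 = (813 - 1^2)/28 = 812/28 = 29, a_5 = floor((28 + 1)/29) = 1.
  m_6 = 29*1 - 1 = 28, d_6 = (813 - 28^2)/29 = 29/29 = 1, a_6 = floor((28 + 28)/1) = 56.
  m_7 = 1*56 - 28 = 28, d_7 = (813 - 28^2)/1 = 29/1 = 29: (m_7, d_7) = (m_1, d_1) = (28, 29), so from here the quotients repeat a_1, ..., a_6; the period length is 6.
Hence the expansion of sqrt(813) is a_0 = 28 followed by the repeating block 1, 1, 18, 1, 1, 56 (period 6).

[28; (1, 1, 18, 1, 1, 56)]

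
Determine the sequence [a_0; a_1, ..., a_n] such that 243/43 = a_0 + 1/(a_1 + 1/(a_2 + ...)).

[5; 1, 1, 1, 6, 2]

Run the Euclidean algorithm on 243 and 43; the successive quotients are the partial quotients a_0, a_1, ... (each step inverts the fractional part left over by the previous one):
  243 = 5*43 + 28, so a_0 = 5.
  43 = 1*28 + 15, so a_1 = 1.
  28 = 1*15 + 13, so a_2 = 1.
  15 = 1*13 + 2, so a_3 = 1.
  13 = 6*2 + 1, so a_4 = 6.
  2 = 2*1 + 0, so a_5 = 2.
The remainder reaches 0 after 6 divisions, so the expansion has 6 partial quotients, read off in order.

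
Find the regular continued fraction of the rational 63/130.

Run the Euclidean algorithm on 63 and 130; the successive quotients are the partial quotients a_0, a_1, ... (each step inverts the fractional part left over by the previous one):
  63 = 0*130 + 63, so a_0 = 0.
  130 = 2*63 + 4, so a_1 = 2.
  63 = 15*4 + 3, so a_2 = 15.
  4 = 1*3 + 1, so a_3 = 1.
  3 = 3*1 + 0, so a_4 = 3.
The remainder reaches 0 after 5 divisions, so the expansion has 5 partial quotients, read off in order.

[0; 2, 15, 1, 3]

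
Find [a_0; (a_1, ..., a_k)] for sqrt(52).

Write x_i = (sqrt(52) + m_i)/d_i with (m_0, d_0) = (0, 1). a_0 = floor(sqrt(52)) = 7, since 7^2 = 49 <= 52 < 64 = 8^2.
Iterate m_{i+1} = d_i*a_i - m_i, d_{i+1} = (52 - m_{i+1}^2)/d_i, a_{i+1} = floor((a_0 + m_{i+1})/d_{i+1}):
  m_1 = 1*7 - 0 = 7, d_1 = (52 - 7^2)/1 = 3/1 = 3, a_1 = floor((7 + 7)/3) = 4.
  m_2 = 3*4 - 7 = 5, d_2 = (52 - 5^2)/3 = 27/3 = 9, a_2 = floor((7 + 5)/9) = 1.
  m_3 = 9*1 - 5 = 4, d_3 = (52 - 4^2)/9 = 36/9 = 4, a_3 = floor((7 + 4)/4) = 2.
  m_4 = 4*2 - 4 = 4, d_4 = (52 - 4^2)/4 = 36/4 = 9, a_4 = floor((7 + 4)/9) = 1.
  m_5 = 9*1 - 4 = 5, d_5 = (52 - 5^2)/9 = 27/9 = 3, a_5 = floor((7 + 5)/3) = 4.
  m_6 = 3*4 - 5 = 7, d_6 = (52 - 7^2)/3 = 3/3 = 1, a_6 = floor((7 + 7)/1) = 14.
  m_7 = 1*14 - 7 = 7, d_7 = (52 - 7^2)/1 = 3/1 = 3: (m_7, d_7) = (m_1, d_1) = (7, 3), so from here the quotients repeat a_1, ..., a_6; the period length is 6.
Hence the expansion of sqrt(52) is a_0 = 7 followed by the repeating block 4, 1, 2, 1, 4, 14 (period 6).

[7; (4, 1, 2, 1, 4, 14)]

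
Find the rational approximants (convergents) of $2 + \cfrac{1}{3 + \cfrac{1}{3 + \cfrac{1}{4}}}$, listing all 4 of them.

Using the convergent recurrence p_i = a_i*p_{i-1} + p_{i-2}, q_i = a_i*q_{i-1} + q_{i-2} with p_{-2}=0, p_{-1}=1, q_{-2}=1, q_{-1}=0:
  i=0: a_0=2, p_0 = 2*1 + 0 = 2, q_0 = 2*0 + 1 = 1.
  i=1: a_1=3, p_1 = 3*2 + 1 = 7, q_1 = 3*1 + 0 = 3.
  i=2: a_2=3, p_2 = 3*7 + 2 = 23, q_2 = 3*3 + 1 = 10.
  i=3: a_3=4, p_3 = 4*23 + 7 = 99, q_3 = 4*10 + 3 = 43.

2/1, 7/3, 23/10, 99/43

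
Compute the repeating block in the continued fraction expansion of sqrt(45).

[6; (1, 2, 2, 2, 1, 12)]

Write x_i = (sqrt(45) + m_i)/d_i with (m_0, d_0) = (0, 1). a_0 = floor(sqrt(45)) = 6, since 6^2 = 36 <= 45 < 49 = 7^2.
Iterate m_{i+1} = d_i*a_i - m_i, d_{i+1} = (45 - m_{i+1}^2)/d_i, a_{i+1} = floor((a_0 + m_{i+1})/d_{i+1}):
  m_1 = 1*6 - 0 = 6, d_1 = (45 - 6^2)/1 = 9/1 = 9, a_1 = floor((6 + 6)/9) = 1.
  m_2 = 9*1 - 6 = 3, d_2 = (45 - 3^2)/9 = 36/9 = 4, a_2 = floor((6 + 3)/4) = 2.
  m_3 = 4*2 - 3 = 5, d_3 = (45 - 5^2)/4 = 20/4 = 5, a_3 = floor((6 + 5)/5) = 2.
  m_4 = 5*2 - 5 = 5, d_4 = (45 - 5^2)/5 = 20/5 = 4, a_4 = floor((6 + 5)/4) = 2.
  m_5 = 4*2 - 5 = 3, d_5 = (45 - 3^2)/4 = 36/4 = 9, a_5 = floor((6 + 3)/9) = 1.
  m_6 = 9*1 - 3 = 6, d_6 = (45 - 6^2)/9 = 9/9 = 1, a_6 = floor((6 + 6)/1) = 12.
  m_7 = 1*12 - 6 = 6, d_7 = (45 - 6^2)/1 = 9/1 = 9: (m_7, d_7) = (m_1, d_1) = (6, 9), so from here the quotients repeat a_1, ..., a_6; the period length is 6.
Hence the expansion of sqrt(45) is a_0 = 6 followed by the repeating block 1, 2, 2, 2, 1, 12 (period 6).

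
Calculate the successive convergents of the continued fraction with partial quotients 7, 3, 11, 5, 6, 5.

Using the convergent recurrence p_i = a_i*p_{i-1} + p_{i-2}, q_i = a_i*q_{i-1} + q_{i-2} with p_{-2}=0, p_{-1}=1, q_{-2}=1, q_{-1}=0:
  i=0: a_0=7, p_0 = 7*1 + 0 = 7, q_0 = 7*0 + 1 = 1.
  i=1: a_1=3, p_1 = 3*7 + 1 = 22, q_1 = 3*1 + 0 = 3.
  i=2: a_2=11, p_2 = 11*22 + 7 = 249, q_2 = 11*3 + 1 = 34.
  i=3: a_3=5, p_3 = 5*249 + 22 = 1267, q_3 = 5*34 + 3 = 173.
  i=4: a_4=6, p_4 = 6*1267 + 249 = 7851, q_4 = 6*173 + 34 = 1072.
  i=5: a_5=5, p_5 = 5*7851 + 1267 = 40522, q_5 = 5*1072 + 173 = 5533.

7/1, 22/3, 249/34, 1267/173, 7851/1072, 40522/5533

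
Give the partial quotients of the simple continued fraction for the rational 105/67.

Run the Euclidean algorithm on 105 and 67; the successive quotients are the partial quotients a_0, a_1, ... (each step inverts the fractional part left over by the previous one):
  105 = 1*67 + 38, so a_0 = 1.
  67 = 1*38 + 29, so a_1 = 1.
  38 = 1*29 + 9, so a_2 = 1.
  29 = 3*9 + 2, so a_3 = 3.
  9 = 4*2 + 1, so a_4 = 4.
  2 = 2*1 + 0, so a_5 = 2.
The remainder reaches 0 after 6 divisions, so the expansion has 6 partial quotients, read off in order.

[1; 1, 1, 3, 4, 2]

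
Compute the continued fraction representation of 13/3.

Run the Euclidean algorithm on 13 and 3; the successive quotients are the partial quotients a_0, a_1, ... (each step inverts the fractional part left over by the previous one):
  13 = 4*3 + 1, so a_0 = 4.
  3 = 3*1 + 0, so a_1 = 3.
The remainder reaches 0 after 2 divisions, so the expansion has 2 partial quotients, read off in order.

[4; 3]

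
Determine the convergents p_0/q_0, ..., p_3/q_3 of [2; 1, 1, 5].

Using the convergent recurrence p_i = a_i*p_{i-1} + p_{i-2}, q_i = a_i*q_{i-1} + q_{i-2} with p_{-2}=0, p_{-1}=1, q_{-2}=1, q_{-1}=0:
  i=0: a_0=2, p_0 = 2*1 + 0 = 2, q_0 = 2*0 + 1 = 1.
  i=1: a_1=1, p_1 = 1*2 + 1 = 3, q_1 = 1*1 + 0 = 1.
  i=2: a_2=1, p_2 = 1*3 + 2 = 5, q_2 = 1*1 + 1 = 2.
  i=3: a_3=5, p_3 = 5*5 + 3 = 28, q_3 = 5*2 + 1 = 11.

2/1, 3/1, 5/2, 28/11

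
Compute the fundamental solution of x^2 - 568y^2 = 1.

First expand sqrt(568) as a continued fraction. With x_i = (sqrt(568) + m_i)/d_i and (m_0, d_0) = (0, 1): a_0 = floor(sqrt(568)) = 23, since 23^2 = 529 <= 568 < 576 = 24^2.
Iterate m_{i+1} = d_i*a_i - m_i, d_{i+1} = (568 - m_{i+1}^2)/d_i, a_{i+1} = floor((a_0 + m_{i+1})/d_{i+1}):
  m_1 = 1*23 - 0 = 23, d_1 = (568 - 23^2)/1 = 39/1 = 39, a_1 = floor((23 + 23)/39) = 1.
  m_2 = 39*1 - 23 = 16, d_2 = (568 - 16^2)/39 = 312/39 = 8, a_2 = floor((23 + 16)/8) = 4.
  m_3 = 8*4 - 16 = 16, d_3 = (568 - 16^2)/8 = 312/8 = 39, a_3 = floor((23 + 16)/39) = 1.
  m_4 = 39*1 - 16 = 23, d_4 = (568 - 23^2)/39 = 39/39 = 1, a_4 = floor((23 + 23)/1) = 46.
  m_5 = 1*46 - 23 = 23, d_5 = (568 - 23^2)/1 = 39/1 = 39: (m_5, d_5) = (m_1, d_1) = (23, 39), so from here the quotients repeat a_1, ..., a_4; the period length is 4.
So sqrt(568) = [23; (1, 4, 1, 46)] with period length k = 4.
k is even, so the fundamental solution of x^2 - 568y^2 = 1 is (p_{k-1}, q_{k-1}) = (p_3, q_3); compute convergents through index 3.
Convergents (p_i = a_i*p_{i-1} + p_{i-2}, q_i = a_i*q_{i-1} + q_{i-2} with p_{-2}=0, p_{-1}=1, q_{-2}=1, q_{-1}=0):
  i=0: a_0=23, p_0 = 23*1 + 0 = 23, q_0 = 23*0 + 1 = 1.
  i=1: a_1=1, p_1 = 1*23 + 1 = 24, q_1 = 1*1 + 0 = 1.
  i=2: a_2=4, p_2 = 4*24 + 23 = 119, q_2 = 4*1 + 1 = 5.
  i=3: a_3=1, p_3 = 1*119 + 24 = 143, q_3 = 1*5 + 1 = 6.
Check: 143^2 - 568*6^2 = 20449 - 20448 = 1, so (x, y) = (143, 6) solves the equation, and by the theorem it is the least positive solution.

(x, y) = (143, 6)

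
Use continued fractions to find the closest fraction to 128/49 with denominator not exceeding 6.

13/5

Expand x = 128/49 as a continued fraction with the Euclidean algorithm:
  128 = 2*49 + 30, so a_0 = 2.
  49 = 1*30 + 19, so a_1 = 1.
  30 = 1*19 + 11, so a_2 = 1.
  19 = 1*11 + 8, so a_3 = 1.
  11 = 1*8 + 3, so a_4 = 1.
  8 = 2*3 + 2, so a_5 = 2.
  3 = 1*2 + 1, so a_6 = 1.
  2 = 2*1 + 0, so a_7 = 2.
so x = [2; 1, 1, 1, 1, 2, 1, 2].
Convergents (p_i = a_i*p_{i-1} + p_{i-2}, q_i = a_i*q_{i-1} + q_{i-2} with p_{-2}=0, p_{-1}=1, q_{-2}=1, q_{-1}=0), until the denominator exceeds 6:
  i=0: a_0=2, p_0 = 2*1 + 0 = 2, q_0 = 2*0 + 1 = 1.
  i=1: a_1=1, p_1 = 1*2 + 1 = 3, q_1 = 1*1 + 0 = 1.
  i=2: a_2=1, p_2 = 1*3 + 2 = 5, q_2 = 1*1 + 1 = 2.
  i=3: a_3=1, p_3 = 1*5 + 3 = 8, q_3 = 1*2 + 1 = 3.
  i=4: a_4=1, p_4 = 1*8 + 5 = 13, q_4 = 1*3 + 2 = 5.
  i=5: a_5=2, p_5 = 2*13 + 8 = 34, q_5 = 2*5 + 3 = 13.
q_5 = 13 > 6, so the last convergent with denominator <= 6 is p_4/q_4 = 13/5.
The closest fraction with denominator <= 6 is either p_4/q_4 or the intermediate fraction (k*p_4 + p_3)/(k*q_4 + q_3) with the largest k >= 1 whose denominator stays <= 6; these approach x as k grows, and every other convergent or intermediate fraction in range is farther away.
Largest k: floor((6 - q_3)/q_4) = floor((6 - 3)/5) = 0.
Since k = 0, no intermediate fraction beyond p_4/q_4 has denominator <= 6, so the convergent 13/5 is the closest (its error is |128*5 - 13*49|/(49*5) = 3/245).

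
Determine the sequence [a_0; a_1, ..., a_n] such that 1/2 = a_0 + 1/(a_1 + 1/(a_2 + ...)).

[0; 2]

Run the Euclidean algorithm on 1 and 2; the successive quotients are the partial quotients a_0, a_1, ... (each step inverts the fractional part left over by the previous one):
  1 = 0*2 + 1, so a_0 = 0.
  2 = 2*1 + 0, so a_1 = 2.
The remainder reaches 0 after 2 divisions, so the expansion has 2 partial quotients, read off in order.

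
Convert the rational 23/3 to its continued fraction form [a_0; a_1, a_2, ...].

[7; 1, 2]

Run the Euclidean algorithm on 23 and 3; the successive quotients are the partial quotients a_0, a_1, ... (each step inverts the fractional part left over by the previous one):
  23 = 7*3 + 2, so a_0 = 7.
  3 = 1*2 + 1, so a_1 = 1.
  2 = 2*1 + 0, so a_2 = 2.
The remainder reaches 0 after 3 divisions, so the expansion has 3 partial quotients, read off in order.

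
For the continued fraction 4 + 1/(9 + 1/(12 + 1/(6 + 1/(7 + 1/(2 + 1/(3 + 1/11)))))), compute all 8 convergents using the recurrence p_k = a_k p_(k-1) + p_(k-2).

4/1, 37/9, 448/109, 2725/663, 19523/4750, 41771/10163, 144836/35239, 1634967/397792

Using the convergent recurrence p_i = a_i*p_{i-1} + p_{i-2}, q_i = a_i*q_{i-1} + q_{i-2} with p_{-2}=0, p_{-1}=1, q_{-2}=1, q_{-1}=0:
  i=0: a_0=4, p_0 = 4*1 + 0 = 4, q_0 = 4*0 + 1 = 1.
  i=1: a_1=9, p_1 = 9*4 + 1 = 37, q_1 = 9*1 + 0 = 9.
  i=2: a_2=12, p_2 = 12*37 + 4 = 448, q_2 = 12*9 + 1 = 109.
  i=3: a_3=6, p_3 = 6*448 + 37 = 2725, q_3 = 6*109 + 9 = 663.
  i=4: a_4=7, p_4 = 7*2725 + 448 = 19523, q_4 = 7*663 + 109 = 4750.
  i=5: a_5=2, p_5 = 2*19523 + 2725 = 41771, q_5 = 2*4750 + 663 = 10163.
  i=6: a_6=3, p_6 = 3*41771 + 19523 = 144836, q_6 = 3*10163 + 4750 = 35239.
  i=7: a_7=11, p_7 = 11*144836 + 41771 = 1634967, q_7 = 11*35239 + 10163 = 397792.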